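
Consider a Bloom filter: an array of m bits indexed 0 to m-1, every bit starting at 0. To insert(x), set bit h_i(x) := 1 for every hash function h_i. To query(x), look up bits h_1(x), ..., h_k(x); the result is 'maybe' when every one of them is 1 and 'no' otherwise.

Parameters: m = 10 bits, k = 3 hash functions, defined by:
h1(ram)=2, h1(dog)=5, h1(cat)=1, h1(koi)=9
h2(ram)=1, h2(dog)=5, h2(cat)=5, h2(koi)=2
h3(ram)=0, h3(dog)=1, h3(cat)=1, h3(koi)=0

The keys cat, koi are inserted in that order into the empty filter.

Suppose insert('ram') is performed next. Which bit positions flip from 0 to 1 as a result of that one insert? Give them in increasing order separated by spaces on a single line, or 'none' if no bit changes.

Answer: none

Derivation:
Start: bits=0000000000
After insert 'cat': sets bits 1 5 -> bits=0100010000
After insert 'koi': sets bits 0 2 9 -> bits=1110010001
insert 'ram' would touch bits 0 1 2; currently bit0=1, bit1=1, bit2=1
Bits that are 0 among those (would change 0->1): none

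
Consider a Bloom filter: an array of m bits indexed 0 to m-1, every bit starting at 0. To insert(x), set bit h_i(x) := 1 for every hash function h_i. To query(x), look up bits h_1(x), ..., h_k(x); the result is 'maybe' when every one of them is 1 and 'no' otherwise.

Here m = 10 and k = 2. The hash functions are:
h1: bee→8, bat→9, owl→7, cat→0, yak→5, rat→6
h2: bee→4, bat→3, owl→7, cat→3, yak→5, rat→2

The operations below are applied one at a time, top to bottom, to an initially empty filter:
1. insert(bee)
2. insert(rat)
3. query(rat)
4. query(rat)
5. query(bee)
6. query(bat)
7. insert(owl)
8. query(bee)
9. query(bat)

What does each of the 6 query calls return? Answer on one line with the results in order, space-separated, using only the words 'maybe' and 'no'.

Answer: maybe maybe maybe no maybe no

Derivation:
Start: bits=0000000000
Op 1: insert bee -> sets bits 4 8 -> bits=0000100010
Op 2: insert rat -> sets bits 2 6 -> bits=0010101010
Op 3: query rat -> checks bit2=1, bit6=1 (all 1) -> maybe
Op 4: query rat -> checks bit2=1, bit6=1 (all 1) -> maybe
Op 5: query bee -> checks bit4=1, bit8=1 (all 1) -> maybe
Op 6: query bat -> checks bit3=0, bit9=0 (has a 0) -> no
Op 7: insert owl -> sets bits 7 -> bits=0010101110
Op 8: query bee -> checks bit4=1, bit8=1 (all 1) -> maybe
Op 9: query bat -> checks bit3=0, bit9=0 (has a 0) -> no
Query results in order: maybe maybe maybe no maybe no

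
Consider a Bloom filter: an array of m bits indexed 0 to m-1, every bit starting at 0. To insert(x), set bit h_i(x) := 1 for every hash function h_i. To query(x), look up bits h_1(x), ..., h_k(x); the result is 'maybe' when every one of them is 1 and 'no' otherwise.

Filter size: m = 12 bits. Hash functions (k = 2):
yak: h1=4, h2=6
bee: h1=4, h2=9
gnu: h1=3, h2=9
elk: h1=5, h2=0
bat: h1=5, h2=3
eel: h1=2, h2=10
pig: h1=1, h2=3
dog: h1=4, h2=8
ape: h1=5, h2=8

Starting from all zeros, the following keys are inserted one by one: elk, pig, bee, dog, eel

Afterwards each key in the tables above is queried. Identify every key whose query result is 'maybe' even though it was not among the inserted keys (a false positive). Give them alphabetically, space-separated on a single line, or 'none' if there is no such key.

Answer: ape bat gnu

Derivation:
Start: bits=000000000000
After insert 'elk': sets bits 0 5 -> bits=100001000000
After insert 'pig': sets bits 1 3 -> bits=110101000000
After insert 'bee': sets bits 4 9 -> bits=110111000100
After insert 'dog': sets bits 4 8 -> bits=110111001100
After insert 'eel': sets bits 2 10 -> bits=111111001110
Not inserted: ape bat gnu yak — query each against bits=111111001110:
query ape: checks bit5=1, bit8=1 (all 1) -> maybe => FALSE POSITIVE
query bat: checks bit3=1, bit5=1 (all 1) -> maybe => FALSE POSITIVE
query gnu: checks bit3=1, bit9=1 (all 1) -> maybe => FALSE POSITIVE
query yak: checks bit4=1, bit6=0 (has a 0) -> no => not a false positive
False positives (alphabetical): ape bat gnu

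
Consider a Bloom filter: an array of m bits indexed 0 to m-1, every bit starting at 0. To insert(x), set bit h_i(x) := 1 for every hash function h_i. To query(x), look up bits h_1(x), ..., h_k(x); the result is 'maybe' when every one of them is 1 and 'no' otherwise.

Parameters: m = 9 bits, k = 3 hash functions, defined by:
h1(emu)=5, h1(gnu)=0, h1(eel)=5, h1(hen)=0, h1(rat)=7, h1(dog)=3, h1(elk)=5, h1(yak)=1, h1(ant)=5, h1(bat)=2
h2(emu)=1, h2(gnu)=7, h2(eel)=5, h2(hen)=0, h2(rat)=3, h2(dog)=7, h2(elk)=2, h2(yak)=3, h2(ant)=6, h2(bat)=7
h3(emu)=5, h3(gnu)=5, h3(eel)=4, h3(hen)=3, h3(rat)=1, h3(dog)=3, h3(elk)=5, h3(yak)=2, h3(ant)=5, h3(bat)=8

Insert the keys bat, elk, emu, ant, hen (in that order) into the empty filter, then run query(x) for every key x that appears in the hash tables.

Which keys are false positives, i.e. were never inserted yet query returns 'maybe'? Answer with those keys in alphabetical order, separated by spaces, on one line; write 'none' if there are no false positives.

Start: bits=000000000
After insert 'bat': sets bits 2 7 8 -> bits=001000011
After insert 'elk': sets bits 2 5 -> bits=001001011
After insert 'emu': sets bits 1 5 -> bits=011001011
After insert 'ant': sets bits 5 6 -> bits=011001111
After insert 'hen': sets bits 0 3 -> bits=111101111
Not inserted: dog eel gnu rat yak — query each against bits=111101111:
query dog: checks bit3=1, bit7=1 (all 1) -> maybe => FALSE POSITIVE
query eel: checks bit4=0, bit5=1 (has a 0) -> no => not a false positive
query gnu: checks bit0=1, bit5=1, bit7=1 (all 1) -> maybe => FALSE POSITIVE
query rat: checks bit1=1, bit3=1, bit7=1 (all 1) -> maybe => FALSE POSITIVE
query yak: checks bit1=1, bit2=1, bit3=1 (all 1) -> maybe => FALSE POSITIVE
False positives (alphabetical): dog gnu rat yak

Answer: dog gnu rat yak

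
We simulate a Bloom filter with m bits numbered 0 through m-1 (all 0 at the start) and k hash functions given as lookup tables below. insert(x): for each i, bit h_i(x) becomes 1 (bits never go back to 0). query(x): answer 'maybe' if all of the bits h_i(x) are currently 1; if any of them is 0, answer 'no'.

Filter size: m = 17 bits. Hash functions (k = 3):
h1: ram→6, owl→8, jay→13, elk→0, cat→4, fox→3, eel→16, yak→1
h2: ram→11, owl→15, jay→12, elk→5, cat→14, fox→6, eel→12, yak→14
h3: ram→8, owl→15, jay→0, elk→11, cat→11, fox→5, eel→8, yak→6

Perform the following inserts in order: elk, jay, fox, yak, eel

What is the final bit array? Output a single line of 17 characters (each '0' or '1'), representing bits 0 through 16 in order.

Start: bits=00000000000000000
After insert 'elk': sets bits 0 5 11 -> bits=10000100000100000
After insert 'jay': sets bits 0 12 13 -> bits=10000100000111000
After insert 'fox': sets bits 3 5 6 -> bits=10010110000111000
After insert 'yak': sets bits 1 6 14 -> bits=11010110000111100
After insert 'eel': sets bits 8 12 16 -> bits=11010110100111101

Answer: 11010110100111101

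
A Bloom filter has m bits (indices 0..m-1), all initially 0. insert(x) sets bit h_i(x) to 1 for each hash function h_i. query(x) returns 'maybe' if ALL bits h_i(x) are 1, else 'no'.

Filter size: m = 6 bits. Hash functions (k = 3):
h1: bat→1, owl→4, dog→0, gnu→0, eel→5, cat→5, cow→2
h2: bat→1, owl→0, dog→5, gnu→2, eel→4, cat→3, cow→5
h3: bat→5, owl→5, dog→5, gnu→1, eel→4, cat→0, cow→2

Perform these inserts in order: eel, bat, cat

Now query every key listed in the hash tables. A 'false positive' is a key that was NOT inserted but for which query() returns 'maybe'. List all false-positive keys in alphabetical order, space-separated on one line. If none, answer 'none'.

Start: bits=000000
After insert 'eel': sets bits 4 5 -> bits=000011
After insert 'bat': sets bits 1 5 -> bits=010011
After insert 'cat': sets bits 0 3 5 -> bits=110111
Not inserted: cow dog gnu owl — query each against bits=110111:
query cow: checks bit2=0, bit5=1 (has a 0) -> no => not a false positive
query dog: checks bit0=1, bit5=1 (all 1) -> maybe => FALSE POSITIVE
query gnu: checks bit0=1, bit1=1, bit2=0 (has a 0) -> no => not a false positive
query owl: checks bit0=1, bit4=1, bit5=1 (all 1) -> maybe => FALSE POSITIVE
False positives (alphabetical): dog owl

Answer: dog owl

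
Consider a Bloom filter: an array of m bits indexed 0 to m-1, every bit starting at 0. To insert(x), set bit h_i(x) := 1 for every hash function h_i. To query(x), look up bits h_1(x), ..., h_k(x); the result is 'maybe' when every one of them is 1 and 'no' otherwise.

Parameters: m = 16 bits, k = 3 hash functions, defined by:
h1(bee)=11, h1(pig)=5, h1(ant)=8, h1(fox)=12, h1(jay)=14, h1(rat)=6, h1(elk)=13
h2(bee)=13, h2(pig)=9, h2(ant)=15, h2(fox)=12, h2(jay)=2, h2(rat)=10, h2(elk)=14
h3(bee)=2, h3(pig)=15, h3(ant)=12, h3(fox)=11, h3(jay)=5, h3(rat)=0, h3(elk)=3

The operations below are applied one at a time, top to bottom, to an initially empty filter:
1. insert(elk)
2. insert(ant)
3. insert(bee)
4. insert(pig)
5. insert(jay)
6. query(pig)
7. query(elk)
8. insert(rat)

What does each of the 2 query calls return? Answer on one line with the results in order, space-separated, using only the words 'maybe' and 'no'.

Start: bits=0000000000000000
Op 1: insert elk -> sets bits 3 13 14 -> bits=0001000000000110
Op 2: insert ant -> sets bits 8 12 15 -> bits=0001000010001111
Op 3: insert bee -> sets bits 2 11 13 -> bits=0011000010011111
Op 4: insert pig -> sets bits 5 9 15 -> bits=0011010011011111
Op 5: insert jay -> sets bits 2 5 14 -> bits=0011010011011111
Op 6: query pig -> checks bit5=1, bit9=1, bit15=1 (all 1) -> maybe
Op 7: query elk -> checks bit3=1, bit13=1, bit14=1 (all 1) -> maybe
Op 8: insert rat -> sets bits 0 6 10 -> bits=1011011011111111
Query results in order: maybe maybe

Answer: maybe maybe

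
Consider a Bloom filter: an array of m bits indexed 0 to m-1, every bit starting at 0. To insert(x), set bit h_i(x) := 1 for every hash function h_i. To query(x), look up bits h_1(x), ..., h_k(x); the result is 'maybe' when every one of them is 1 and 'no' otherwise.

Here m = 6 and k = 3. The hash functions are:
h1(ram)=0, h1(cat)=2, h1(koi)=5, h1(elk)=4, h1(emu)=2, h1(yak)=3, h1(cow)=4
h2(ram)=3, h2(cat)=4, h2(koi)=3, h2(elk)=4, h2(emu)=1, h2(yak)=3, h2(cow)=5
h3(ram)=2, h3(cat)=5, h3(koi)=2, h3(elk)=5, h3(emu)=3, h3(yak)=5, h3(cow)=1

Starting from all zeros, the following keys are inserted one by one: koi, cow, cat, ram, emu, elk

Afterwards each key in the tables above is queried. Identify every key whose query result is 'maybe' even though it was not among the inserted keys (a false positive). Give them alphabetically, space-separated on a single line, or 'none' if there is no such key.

Answer: yak

Derivation:
Start: bits=000000
After insert 'koi': sets bits 2 3 5 -> bits=001101
After insert 'cow': sets bits 1 4 5 -> bits=011111
After insert 'cat': sets bits 2 4 5 -> bits=011111
After insert 'ram': sets bits 0 2 3 -> bits=111111
After insert 'emu': sets bits 1 2 3 -> bits=111111
After insert 'elk': sets bits 4 5 -> bits=111111
Not inserted: yak — query each against bits=111111:
query yak: checks bit3=1, bit5=1 (all 1) -> maybe => FALSE POSITIVE
False positives (alphabetical): yak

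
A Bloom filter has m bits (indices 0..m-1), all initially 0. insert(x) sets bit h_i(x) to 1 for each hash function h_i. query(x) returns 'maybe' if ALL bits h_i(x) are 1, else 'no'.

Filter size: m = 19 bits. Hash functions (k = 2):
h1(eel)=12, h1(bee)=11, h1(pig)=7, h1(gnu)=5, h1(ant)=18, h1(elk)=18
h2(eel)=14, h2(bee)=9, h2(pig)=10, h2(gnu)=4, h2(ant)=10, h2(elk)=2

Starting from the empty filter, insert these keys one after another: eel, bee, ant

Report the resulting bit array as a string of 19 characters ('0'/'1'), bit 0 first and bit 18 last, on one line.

Start: bits=0000000000000000000
After insert 'eel': sets bits 12 14 -> bits=0000000000001010000
After insert 'bee': sets bits 9 11 -> bits=0000000001011010000
After insert 'ant': sets bits 10 18 -> bits=0000000001111010001

Answer: 0000000001111010001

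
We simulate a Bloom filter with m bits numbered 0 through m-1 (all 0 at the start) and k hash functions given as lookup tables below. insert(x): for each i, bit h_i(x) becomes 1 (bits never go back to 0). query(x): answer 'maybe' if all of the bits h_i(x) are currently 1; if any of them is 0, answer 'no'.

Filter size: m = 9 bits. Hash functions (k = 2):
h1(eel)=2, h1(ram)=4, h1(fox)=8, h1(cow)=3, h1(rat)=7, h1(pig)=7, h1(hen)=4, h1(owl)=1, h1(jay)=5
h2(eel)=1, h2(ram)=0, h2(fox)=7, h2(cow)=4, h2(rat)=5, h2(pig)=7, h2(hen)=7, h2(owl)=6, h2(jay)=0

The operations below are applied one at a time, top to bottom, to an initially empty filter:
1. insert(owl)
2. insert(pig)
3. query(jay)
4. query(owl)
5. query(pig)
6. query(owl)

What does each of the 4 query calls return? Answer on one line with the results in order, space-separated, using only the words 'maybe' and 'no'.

Start: bits=000000000
Op 1: insert owl -> sets bits 1 6 -> bits=010000100
Op 2: insert pig -> sets bits 7 -> bits=010000110
Op 3: query jay -> checks bit0=0, bit5=0 (has a 0) -> no
Op 4: query owl -> checks bit1=1, bit6=1 (all 1) -> maybe
Op 5: query pig -> checks bit7=1 (all 1) -> maybe
Op 6: query owl -> checks bit1=1, bit6=1 (all 1) -> maybe
Query results in order: no maybe maybe maybe

Answer: no maybe maybe maybe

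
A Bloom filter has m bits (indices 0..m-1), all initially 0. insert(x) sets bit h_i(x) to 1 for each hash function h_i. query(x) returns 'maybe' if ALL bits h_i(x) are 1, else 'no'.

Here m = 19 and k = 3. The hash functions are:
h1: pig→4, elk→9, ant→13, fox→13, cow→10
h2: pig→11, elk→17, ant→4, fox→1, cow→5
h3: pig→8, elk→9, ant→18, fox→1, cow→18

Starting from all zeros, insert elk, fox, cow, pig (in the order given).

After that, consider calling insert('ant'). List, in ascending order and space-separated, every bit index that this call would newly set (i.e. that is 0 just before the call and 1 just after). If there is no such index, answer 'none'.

Answer: none

Derivation:
Start: bits=0000000000000000000
After insert 'elk': sets bits 9 17 -> bits=0000000001000000010
After insert 'fox': sets bits 1 13 -> bits=0100000001000100010
After insert 'cow': sets bits 5 10 18 -> bits=0100010001100100011
After insert 'pig': sets bits 4 8 11 -> bits=0100110011110100011
insert 'ant' would touch bits 4 13 18; currently bit4=1, bit13=1, bit18=1
Bits that are 0 among those (would change 0->1): none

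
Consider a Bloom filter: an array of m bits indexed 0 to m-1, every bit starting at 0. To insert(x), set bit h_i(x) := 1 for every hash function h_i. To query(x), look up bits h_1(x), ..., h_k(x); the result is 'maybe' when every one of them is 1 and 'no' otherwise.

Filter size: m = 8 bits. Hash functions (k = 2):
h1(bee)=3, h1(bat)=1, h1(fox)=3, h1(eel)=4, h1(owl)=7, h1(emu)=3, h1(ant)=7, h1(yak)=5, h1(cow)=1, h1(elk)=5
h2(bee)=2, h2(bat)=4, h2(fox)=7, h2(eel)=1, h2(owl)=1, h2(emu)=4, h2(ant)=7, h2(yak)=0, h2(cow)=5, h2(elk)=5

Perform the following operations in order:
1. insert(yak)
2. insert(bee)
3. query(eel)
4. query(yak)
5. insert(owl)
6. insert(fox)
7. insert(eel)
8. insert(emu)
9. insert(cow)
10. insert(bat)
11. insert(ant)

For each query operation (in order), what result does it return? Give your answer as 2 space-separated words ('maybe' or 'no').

Start: bits=00000000
Op 1: insert yak -> sets bits 0 5 -> bits=10000100
Op 2: insert bee -> sets bits 2 3 -> bits=10110100
Op 3: query eel -> checks bit1=0, bit4=0 (has a 0) -> no
Op 4: query yak -> checks bit0=1, bit5=1 (all 1) -> maybe
Op 5: insert owl -> sets bits 1 7 -> bits=11110101
Op 6: insert fox -> sets bits 3 7 -> bits=11110101
Op 7: insert eel -> sets bits 1 4 -> bits=11111101
Op 8: insert emu -> sets bits 3 4 -> bits=11111101
Op 9: insert cow -> sets bits 1 5 -> bits=11111101
Op 10: insert bat -> sets bits 1 4 -> bits=11111101
Op 11: insert ant -> sets bits 7 -> bits=11111101
Query results in order: no maybe

Answer: no maybe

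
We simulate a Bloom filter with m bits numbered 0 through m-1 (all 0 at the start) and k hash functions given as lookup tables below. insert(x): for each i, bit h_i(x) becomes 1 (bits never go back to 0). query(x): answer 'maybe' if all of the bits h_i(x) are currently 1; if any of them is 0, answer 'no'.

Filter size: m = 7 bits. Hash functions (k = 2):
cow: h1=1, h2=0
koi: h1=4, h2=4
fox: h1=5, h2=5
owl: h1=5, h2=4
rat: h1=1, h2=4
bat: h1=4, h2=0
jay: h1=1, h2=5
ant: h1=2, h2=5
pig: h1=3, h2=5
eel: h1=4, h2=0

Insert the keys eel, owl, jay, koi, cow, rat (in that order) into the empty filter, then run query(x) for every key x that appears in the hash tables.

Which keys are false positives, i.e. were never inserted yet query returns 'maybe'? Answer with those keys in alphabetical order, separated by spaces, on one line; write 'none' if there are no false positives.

Answer: bat fox

Derivation:
Start: bits=0000000
After insert 'eel': sets bits 0 4 -> bits=1000100
After insert 'owl': sets bits 4 5 -> bits=1000110
After insert 'jay': sets bits 1 5 -> bits=1100110
After insert 'koi': sets bits 4 -> bits=1100110
After insert 'cow': sets bits 0 1 -> bits=1100110
After insert 'rat': sets bits 1 4 -> bits=1100110
Not inserted: ant bat fox pig — query each against bits=1100110:
query ant: checks bit2=0, bit5=1 (has a 0) -> no => not a false positive
query bat: checks bit0=1, bit4=1 (all 1) -> maybe => FALSE POSITIVE
query fox: checks bit5=1 (all 1) -> maybe => FALSE POSITIVE
query pig: checks bit3=0, bit5=1 (has a 0) -> no => not a false positive
False positives (alphabetical): bat fox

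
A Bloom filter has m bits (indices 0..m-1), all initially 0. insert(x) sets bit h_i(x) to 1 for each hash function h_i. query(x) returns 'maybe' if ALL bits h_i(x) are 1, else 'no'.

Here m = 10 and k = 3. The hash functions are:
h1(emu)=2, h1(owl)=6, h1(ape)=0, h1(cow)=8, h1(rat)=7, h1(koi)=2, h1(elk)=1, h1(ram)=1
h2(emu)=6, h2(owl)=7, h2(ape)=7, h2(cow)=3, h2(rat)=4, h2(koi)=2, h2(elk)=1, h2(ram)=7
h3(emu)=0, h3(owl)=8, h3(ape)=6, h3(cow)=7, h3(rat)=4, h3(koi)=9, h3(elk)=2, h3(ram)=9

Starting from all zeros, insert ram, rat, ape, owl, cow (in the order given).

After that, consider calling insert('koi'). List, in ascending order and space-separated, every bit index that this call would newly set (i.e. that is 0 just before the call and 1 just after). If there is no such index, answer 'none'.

Answer: 2

Derivation:
Start: bits=0000000000
After insert 'ram': sets bits 1 7 9 -> bits=0100000101
After insert 'rat': sets bits 4 7 -> bits=0100100101
After insert 'ape': sets bits 0 6 7 -> bits=1100101101
After insert 'owl': sets bits 6 7 8 -> bits=1100101111
After insert 'cow': sets bits 3 7 8 -> bits=1101101111
insert 'koi' would touch bits 2 9; currently bit2=0, bit9=1
Bits that are 0 among those (would change 0->1): 2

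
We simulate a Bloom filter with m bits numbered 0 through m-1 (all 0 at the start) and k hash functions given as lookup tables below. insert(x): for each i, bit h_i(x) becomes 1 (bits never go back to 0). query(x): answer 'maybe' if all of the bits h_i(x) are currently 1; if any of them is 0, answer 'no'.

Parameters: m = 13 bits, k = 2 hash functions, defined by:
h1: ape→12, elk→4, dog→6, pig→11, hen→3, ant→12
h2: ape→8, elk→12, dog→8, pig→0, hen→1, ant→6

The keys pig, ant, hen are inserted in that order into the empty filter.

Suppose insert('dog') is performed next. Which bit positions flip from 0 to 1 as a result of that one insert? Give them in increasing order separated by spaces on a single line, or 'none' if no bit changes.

Start: bits=0000000000000
After insert 'pig': sets bits 0 11 -> bits=1000000000010
After insert 'ant': sets bits 6 12 -> bits=1000001000011
After insert 'hen': sets bits 1 3 -> bits=1101001000011
insert 'dog' would touch bits 6 8; currently bit6=1, bit8=0
Bits that are 0 among those (would change 0->1): 8

Answer: 8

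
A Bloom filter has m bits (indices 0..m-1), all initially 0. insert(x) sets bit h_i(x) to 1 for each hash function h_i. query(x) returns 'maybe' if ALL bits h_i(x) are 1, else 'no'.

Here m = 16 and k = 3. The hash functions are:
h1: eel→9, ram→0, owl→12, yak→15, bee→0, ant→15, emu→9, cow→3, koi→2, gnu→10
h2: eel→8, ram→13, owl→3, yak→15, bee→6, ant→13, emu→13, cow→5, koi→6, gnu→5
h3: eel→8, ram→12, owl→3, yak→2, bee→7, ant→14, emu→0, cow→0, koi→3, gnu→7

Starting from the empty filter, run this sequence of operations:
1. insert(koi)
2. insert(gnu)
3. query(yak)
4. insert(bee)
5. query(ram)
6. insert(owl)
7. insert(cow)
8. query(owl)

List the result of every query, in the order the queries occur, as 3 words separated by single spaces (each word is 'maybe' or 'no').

Answer: no no maybe

Derivation:
Start: bits=0000000000000000
Op 1: insert koi -> sets bits 2 3 6 -> bits=0011001000000000
Op 2: insert gnu -> sets bits 5 7 10 -> bits=0011011100100000
Op 3: query yak -> checks bit2=1, bit15=0 (has a 0) -> no
Op 4: insert bee -> sets bits 0 6 7 -> bits=1011011100100000
Op 5: query ram -> checks bit0=1, bit12=0, bit13=0 (has a 0) -> no
Op 6: insert owl -> sets bits 3 12 -> bits=1011011100101000
Op 7: insert cow -> sets bits 0 3 5 -> bits=1011011100101000
Op 8: query owl -> checks bit3=1, bit12=1 (all 1) -> maybe
Query results in order: no no maybe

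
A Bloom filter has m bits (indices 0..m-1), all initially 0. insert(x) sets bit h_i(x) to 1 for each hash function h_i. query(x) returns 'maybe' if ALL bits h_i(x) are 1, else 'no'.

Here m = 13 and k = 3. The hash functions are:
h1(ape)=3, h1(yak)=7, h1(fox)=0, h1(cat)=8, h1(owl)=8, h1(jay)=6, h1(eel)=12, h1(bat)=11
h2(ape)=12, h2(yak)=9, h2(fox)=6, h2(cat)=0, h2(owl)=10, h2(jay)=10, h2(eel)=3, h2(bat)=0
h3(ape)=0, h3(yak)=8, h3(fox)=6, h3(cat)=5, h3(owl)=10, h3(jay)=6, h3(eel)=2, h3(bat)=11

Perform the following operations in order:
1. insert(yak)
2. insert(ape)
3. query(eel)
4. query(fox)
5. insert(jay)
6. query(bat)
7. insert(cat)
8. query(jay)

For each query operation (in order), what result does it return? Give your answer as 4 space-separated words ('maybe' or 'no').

Start: bits=0000000000000
Op 1: insert yak -> sets bits 7 8 9 -> bits=0000000111000
Op 2: insert ape -> sets bits 0 3 12 -> bits=1001000111001
Op 3: query eel -> checks bit2=0, bit3=1, bit12=1 (has a 0) -> no
Op 4: query fox -> checks bit0=1, bit6=0 (has a 0) -> no
Op 5: insert jay -> sets bits 6 10 -> bits=1001001111101
Op 6: query bat -> checks bit0=1, bit11=0 (has a 0) -> no
Op 7: insert cat -> sets bits 0 5 8 -> bits=1001011111101
Op 8: query jay -> checks bit6=1, bit10=1 (all 1) -> maybe
Query results in order: no no no maybe

Answer: no no no maybe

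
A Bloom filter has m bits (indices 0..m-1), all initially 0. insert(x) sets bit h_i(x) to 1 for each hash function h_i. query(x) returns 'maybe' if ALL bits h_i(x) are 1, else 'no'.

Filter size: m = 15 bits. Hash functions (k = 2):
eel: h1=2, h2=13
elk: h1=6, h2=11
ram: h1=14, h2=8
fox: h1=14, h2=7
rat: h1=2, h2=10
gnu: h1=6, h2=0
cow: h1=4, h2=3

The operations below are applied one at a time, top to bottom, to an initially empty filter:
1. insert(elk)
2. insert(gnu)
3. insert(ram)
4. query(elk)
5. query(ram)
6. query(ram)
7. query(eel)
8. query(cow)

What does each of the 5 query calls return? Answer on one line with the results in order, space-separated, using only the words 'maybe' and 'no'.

Start: bits=000000000000000
Op 1: insert elk -> sets bits 6 11 -> bits=000000100001000
Op 2: insert gnu -> sets bits 0 6 -> bits=100000100001000
Op 3: insert ram -> sets bits 8 14 -> bits=100000101001001
Op 4: query elk -> checks bit6=1, bit11=1 (all 1) -> maybe
Op 5: query ram -> checks bit8=1, bit14=1 (all 1) -> maybe
Op 6: query ram -> checks bit8=1, bit14=1 (all 1) -> maybe
Op 7: query eel -> checks bit2=0, bit13=0 (has a 0) -> no
Op 8: query cow -> checks bit3=0, bit4=0 (has a 0) -> no
Query results in order: maybe maybe maybe no no

Answer: maybe maybe maybe no no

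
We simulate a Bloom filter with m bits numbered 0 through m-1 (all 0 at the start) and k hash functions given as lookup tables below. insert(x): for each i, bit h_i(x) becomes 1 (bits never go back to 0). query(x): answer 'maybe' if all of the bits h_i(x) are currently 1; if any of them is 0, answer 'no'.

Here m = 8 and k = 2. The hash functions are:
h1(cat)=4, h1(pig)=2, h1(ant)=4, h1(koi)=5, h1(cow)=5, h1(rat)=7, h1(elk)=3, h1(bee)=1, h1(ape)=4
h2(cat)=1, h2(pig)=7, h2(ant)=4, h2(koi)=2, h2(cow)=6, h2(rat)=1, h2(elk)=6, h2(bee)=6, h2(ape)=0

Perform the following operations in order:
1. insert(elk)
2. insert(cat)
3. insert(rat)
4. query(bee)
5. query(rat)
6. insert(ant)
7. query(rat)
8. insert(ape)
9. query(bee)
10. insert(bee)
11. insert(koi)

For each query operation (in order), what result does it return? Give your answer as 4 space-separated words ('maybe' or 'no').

Start: bits=00000000
Op 1: insert elk -> sets bits 3 6 -> bits=00010010
Op 2: insert cat -> sets bits 1 4 -> bits=01011010
Op 3: insert rat -> sets bits 1 7 -> bits=01011011
Op 4: query bee -> checks bit1=1, bit6=1 (all 1) -> maybe
Op 5: query rat -> checks bit1=1, bit7=1 (all 1) -> maybe
Op 6: insert ant -> sets bits 4 -> bits=01011011
Op 7: query rat -> checks bit1=1, bit7=1 (all 1) -> maybe
Op 8: insert ape -> sets bits 0 4 -> bits=11011011
Op 9: query bee -> checks bit1=1, bit6=1 (all 1) -> maybe
Op 10: insert bee -> sets bits 1 6 -> bits=11011011
Op 11: insert koi -> sets bits 2 5 -> bits=11111111
Query results in order: maybe maybe maybe maybe

Answer: maybe maybe maybe maybe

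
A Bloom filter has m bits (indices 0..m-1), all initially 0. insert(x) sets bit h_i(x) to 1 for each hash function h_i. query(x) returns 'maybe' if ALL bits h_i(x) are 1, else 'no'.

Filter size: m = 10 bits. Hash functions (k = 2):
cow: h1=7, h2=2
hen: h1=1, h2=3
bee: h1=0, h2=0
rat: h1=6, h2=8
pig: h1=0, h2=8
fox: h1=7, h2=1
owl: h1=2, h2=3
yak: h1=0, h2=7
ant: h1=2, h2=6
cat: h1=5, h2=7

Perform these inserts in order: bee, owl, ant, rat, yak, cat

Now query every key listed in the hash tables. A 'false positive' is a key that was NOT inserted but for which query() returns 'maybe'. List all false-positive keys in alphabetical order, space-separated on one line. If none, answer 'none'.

Start: bits=0000000000
After insert 'bee': sets bits 0 -> bits=1000000000
After insert 'owl': sets bits 2 3 -> bits=1011000000
After insert 'ant': sets bits 2 6 -> bits=1011001000
After insert 'rat': sets bits 6 8 -> bits=1011001010
After insert 'yak': sets bits 0 7 -> bits=1011001110
After insert 'cat': sets bits 5 7 -> bits=1011011110
Not inserted: cow fox hen pig — query each against bits=1011011110:
query cow: checks bit2=1, bit7=1 (all 1) -> maybe => FALSE POSITIVE
query fox: checks bit1=0, bit7=1 (has a 0) -> no => not a false positive
query hen: checks bit1=0, bit3=1 (has a 0) -> no => not a false positive
query pig: checks bit0=1, bit8=1 (all 1) -> maybe => FALSE POSITIVE
False positives (alphabetical): cow pig

Answer: cow pig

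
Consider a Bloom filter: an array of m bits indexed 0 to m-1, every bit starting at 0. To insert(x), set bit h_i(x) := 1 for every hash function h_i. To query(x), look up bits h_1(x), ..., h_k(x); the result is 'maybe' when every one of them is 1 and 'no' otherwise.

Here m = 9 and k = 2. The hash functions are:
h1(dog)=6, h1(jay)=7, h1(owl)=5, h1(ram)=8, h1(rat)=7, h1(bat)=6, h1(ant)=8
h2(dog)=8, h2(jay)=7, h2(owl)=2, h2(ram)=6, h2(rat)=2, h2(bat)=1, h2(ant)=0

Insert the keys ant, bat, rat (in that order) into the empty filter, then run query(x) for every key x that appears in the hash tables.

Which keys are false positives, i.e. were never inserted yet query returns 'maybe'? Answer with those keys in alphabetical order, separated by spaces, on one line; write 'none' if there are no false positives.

Answer: dog jay ram

Derivation:
Start: bits=000000000
After insert 'ant': sets bits 0 8 -> bits=100000001
After insert 'bat': sets bits 1 6 -> bits=110000101
After insert 'rat': sets bits 2 7 -> bits=111000111
Not inserted: dog jay owl ram — query each against bits=111000111:
query dog: checks bit6=1, bit8=1 (all 1) -> maybe => FALSE POSITIVE
query jay: checks bit7=1 (all 1) -> maybe => FALSE POSITIVE
query owl: checks bit2=1, bit5=0 (has a 0) -> no => not a false positive
query ram: checks bit6=1, bit8=1 (all 1) -> maybe => FALSE POSITIVE
False positives (alphabetical): dog jay ram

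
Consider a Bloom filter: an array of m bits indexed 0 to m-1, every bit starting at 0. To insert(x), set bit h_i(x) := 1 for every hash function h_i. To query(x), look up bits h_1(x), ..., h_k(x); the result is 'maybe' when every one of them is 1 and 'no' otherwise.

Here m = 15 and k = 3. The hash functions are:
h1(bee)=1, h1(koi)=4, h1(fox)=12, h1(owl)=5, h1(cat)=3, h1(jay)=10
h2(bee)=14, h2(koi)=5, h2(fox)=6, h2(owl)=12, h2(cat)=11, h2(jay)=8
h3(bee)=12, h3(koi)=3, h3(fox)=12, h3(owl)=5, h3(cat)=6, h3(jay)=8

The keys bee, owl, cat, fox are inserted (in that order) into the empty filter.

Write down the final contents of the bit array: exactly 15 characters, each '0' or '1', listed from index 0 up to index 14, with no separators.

Start: bits=000000000000000
After insert 'bee': sets bits 1 12 14 -> bits=010000000000101
After insert 'owl': sets bits 5 12 -> bits=010001000000101
After insert 'cat': sets bits 3 6 11 -> bits=010101100001101
After insert 'fox': sets bits 6 12 -> bits=010101100001101

Answer: 010101100001101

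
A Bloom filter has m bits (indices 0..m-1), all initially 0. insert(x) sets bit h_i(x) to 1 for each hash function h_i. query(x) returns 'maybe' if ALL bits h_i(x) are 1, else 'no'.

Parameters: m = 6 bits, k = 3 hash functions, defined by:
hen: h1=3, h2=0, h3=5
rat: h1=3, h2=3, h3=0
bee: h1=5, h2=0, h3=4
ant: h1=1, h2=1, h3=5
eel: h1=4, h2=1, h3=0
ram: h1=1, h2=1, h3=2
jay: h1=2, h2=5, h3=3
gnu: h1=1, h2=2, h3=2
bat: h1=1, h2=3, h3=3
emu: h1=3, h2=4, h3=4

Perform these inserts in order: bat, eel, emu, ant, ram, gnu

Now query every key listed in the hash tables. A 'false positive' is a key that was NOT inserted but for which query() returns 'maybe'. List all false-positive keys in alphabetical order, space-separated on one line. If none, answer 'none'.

Start: bits=000000
After insert 'bat': sets bits 1 3 -> bits=010100
After insert 'eel': sets bits 0 1 4 -> bits=110110
After insert 'emu': sets bits 3 4 -> bits=110110
After insert 'ant': sets bits 1 5 -> bits=110111
After insert 'ram': sets bits 1 2 -> bits=111111
After insert 'gnu': sets bits 1 2 -> bits=111111
Not inserted: bee hen jay rat — query each against bits=111111:
query bee: checks bit0=1, bit4=1, bit5=1 (all 1) -> maybe => FALSE POSITIVE
query hen: checks bit0=1, bit3=1, bit5=1 (all 1) -> maybe => FALSE POSITIVE
query jay: checks bit2=1, bit3=1, bit5=1 (all 1) -> maybe => FALSE POSITIVE
query rat: checks bit0=1, bit3=1 (all 1) -> maybe => FALSE POSITIVE
False positives (alphabetical): bee hen jay rat

Answer: bee hen jay rat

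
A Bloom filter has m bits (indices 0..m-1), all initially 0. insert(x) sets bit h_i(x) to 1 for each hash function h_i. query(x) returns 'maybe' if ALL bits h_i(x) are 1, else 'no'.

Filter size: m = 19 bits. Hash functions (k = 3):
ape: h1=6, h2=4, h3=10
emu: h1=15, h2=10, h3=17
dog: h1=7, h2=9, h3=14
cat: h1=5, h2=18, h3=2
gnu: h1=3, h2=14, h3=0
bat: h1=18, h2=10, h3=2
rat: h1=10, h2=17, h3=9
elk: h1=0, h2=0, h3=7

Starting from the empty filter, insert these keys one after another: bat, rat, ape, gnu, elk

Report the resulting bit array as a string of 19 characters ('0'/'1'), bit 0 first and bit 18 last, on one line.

Start: bits=0000000000000000000
After insert 'bat': sets bits 2 10 18 -> bits=0010000000100000001
After insert 'rat': sets bits 9 10 17 -> bits=0010000001100000011
After insert 'ape': sets bits 4 6 10 -> bits=0010101001100000011
After insert 'gnu': sets bits 0 3 14 -> bits=1011101001100010011
After insert 'elk': sets bits 0 7 -> bits=1011101101100010011

Answer: 1011101101100010011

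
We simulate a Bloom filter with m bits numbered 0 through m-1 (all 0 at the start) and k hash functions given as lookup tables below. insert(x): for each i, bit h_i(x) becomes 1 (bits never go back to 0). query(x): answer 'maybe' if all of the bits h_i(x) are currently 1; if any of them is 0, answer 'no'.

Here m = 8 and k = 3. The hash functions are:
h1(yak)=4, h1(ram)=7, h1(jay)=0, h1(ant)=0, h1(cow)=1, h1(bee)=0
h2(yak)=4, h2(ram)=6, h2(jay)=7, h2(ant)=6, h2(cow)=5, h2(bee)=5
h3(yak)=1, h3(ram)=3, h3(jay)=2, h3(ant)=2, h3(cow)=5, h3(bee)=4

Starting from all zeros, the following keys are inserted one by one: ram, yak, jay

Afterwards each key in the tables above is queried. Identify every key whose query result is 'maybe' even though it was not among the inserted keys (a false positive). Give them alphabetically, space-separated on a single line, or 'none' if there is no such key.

Start: bits=00000000
After insert 'ram': sets bits 3 6 7 -> bits=00010011
After insert 'yak': sets bits 1 4 -> bits=01011011
After insert 'jay': sets bits 0 2 7 -> bits=11111011
Not inserted: ant bee cow — query each against bits=11111011:
query ant: checks bit0=1, bit2=1, bit6=1 (all 1) -> maybe => FALSE POSITIVE
query bee: checks bit0=1, bit4=1, bit5=0 (has a 0) -> no => not a false positive
query cow: checks bit1=1, bit5=0 (has a 0) -> no => not a false positive
False positives (alphabetical): ant

Answer: ant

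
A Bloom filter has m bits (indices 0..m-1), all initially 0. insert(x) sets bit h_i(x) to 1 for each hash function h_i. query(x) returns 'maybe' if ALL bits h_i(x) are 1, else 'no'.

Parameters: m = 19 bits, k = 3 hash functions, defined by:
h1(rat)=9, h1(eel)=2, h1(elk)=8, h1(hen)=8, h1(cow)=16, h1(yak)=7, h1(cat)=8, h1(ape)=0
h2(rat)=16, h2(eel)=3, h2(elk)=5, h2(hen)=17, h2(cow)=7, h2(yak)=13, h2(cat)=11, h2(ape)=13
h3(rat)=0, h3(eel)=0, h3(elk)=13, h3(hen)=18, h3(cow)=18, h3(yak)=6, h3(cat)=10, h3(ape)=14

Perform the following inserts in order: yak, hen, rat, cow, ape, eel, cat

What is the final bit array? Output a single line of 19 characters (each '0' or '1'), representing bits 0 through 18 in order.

Answer: 1011001111110110111

Derivation:
Start: bits=0000000000000000000
After insert 'yak': sets bits 6 7 13 -> bits=0000001100000100000
After insert 'hen': sets bits 8 17 18 -> bits=0000001110000100011
After insert 'rat': sets bits 0 9 16 -> bits=1000001111000100111
After insert 'cow': sets bits 7 16 18 -> bits=1000001111000100111
After insert 'ape': sets bits 0 13 14 -> bits=1000001111000110111
After insert 'eel': sets bits 0 2 3 -> bits=1011001111000110111
After insert 'cat': sets bits 8 10 11 -> bits=1011001111110110111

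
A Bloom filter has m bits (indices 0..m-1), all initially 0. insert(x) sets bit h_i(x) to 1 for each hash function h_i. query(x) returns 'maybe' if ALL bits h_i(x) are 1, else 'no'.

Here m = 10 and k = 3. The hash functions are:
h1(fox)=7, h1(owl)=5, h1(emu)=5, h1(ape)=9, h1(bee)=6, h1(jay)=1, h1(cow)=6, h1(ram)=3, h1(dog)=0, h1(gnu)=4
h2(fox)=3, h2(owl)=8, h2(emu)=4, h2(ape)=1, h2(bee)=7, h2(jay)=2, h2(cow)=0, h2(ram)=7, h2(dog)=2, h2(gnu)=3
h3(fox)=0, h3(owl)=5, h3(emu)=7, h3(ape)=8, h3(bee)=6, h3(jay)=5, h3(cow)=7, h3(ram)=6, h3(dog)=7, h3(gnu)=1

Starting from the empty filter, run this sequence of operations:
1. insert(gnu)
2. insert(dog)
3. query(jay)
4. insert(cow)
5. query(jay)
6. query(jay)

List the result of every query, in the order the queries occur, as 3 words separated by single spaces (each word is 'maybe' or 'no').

Answer: no no no

Derivation:
Start: bits=0000000000
Op 1: insert gnu -> sets bits 1 3 4 -> bits=0101100000
Op 2: insert dog -> sets bits 0 2 7 -> bits=1111100100
Op 3: query jay -> checks bit1=1, bit2=1, bit5=0 (has a 0) -> no
Op 4: insert cow -> sets bits 0 6 7 -> bits=1111101100
Op 5: query jay -> checks bit1=1, bit2=1, bit5=0 (has a 0) -> no
Op 6: query jay -> checks bit1=1, bit2=1, bit5=0 (has a 0) -> no
Query results in order: no no no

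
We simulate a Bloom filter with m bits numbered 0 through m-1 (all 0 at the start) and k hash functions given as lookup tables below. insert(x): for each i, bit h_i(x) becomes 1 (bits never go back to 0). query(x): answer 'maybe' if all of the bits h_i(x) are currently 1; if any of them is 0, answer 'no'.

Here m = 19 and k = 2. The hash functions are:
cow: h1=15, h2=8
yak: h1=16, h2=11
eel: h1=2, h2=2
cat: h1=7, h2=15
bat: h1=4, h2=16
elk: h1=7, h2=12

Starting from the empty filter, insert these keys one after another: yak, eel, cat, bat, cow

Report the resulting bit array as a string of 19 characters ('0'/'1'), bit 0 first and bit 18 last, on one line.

Start: bits=0000000000000000000
After insert 'yak': sets bits 11 16 -> bits=0000000000010000100
After insert 'eel': sets bits 2 -> bits=0010000000010000100
After insert 'cat': sets bits 7 15 -> bits=0010000100010001100
After insert 'bat': sets bits 4 16 -> bits=0010100100010001100
After insert 'cow': sets bits 8 15 -> bits=0010100110010001100

Answer: 0010100110010001100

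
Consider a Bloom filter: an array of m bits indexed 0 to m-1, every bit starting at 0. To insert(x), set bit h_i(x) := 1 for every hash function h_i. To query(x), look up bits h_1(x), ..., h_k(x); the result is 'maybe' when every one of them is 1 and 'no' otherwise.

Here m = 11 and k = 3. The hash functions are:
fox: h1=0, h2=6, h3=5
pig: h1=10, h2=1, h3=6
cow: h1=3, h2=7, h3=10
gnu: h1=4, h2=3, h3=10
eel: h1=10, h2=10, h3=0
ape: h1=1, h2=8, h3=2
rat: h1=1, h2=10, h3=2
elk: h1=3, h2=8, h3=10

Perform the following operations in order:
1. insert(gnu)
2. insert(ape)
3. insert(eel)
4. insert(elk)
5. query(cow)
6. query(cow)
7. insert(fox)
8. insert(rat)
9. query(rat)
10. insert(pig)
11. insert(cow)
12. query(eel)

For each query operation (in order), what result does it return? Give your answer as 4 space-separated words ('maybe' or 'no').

Answer: no no maybe maybe

Derivation:
Start: bits=00000000000
Op 1: insert gnu -> sets bits 3 4 10 -> bits=00011000001
Op 2: insert ape -> sets bits 1 2 8 -> bits=01111000101
Op 3: insert eel -> sets bits 0 10 -> bits=11111000101
Op 4: insert elk -> sets bits 3 8 10 -> bits=11111000101
Op 5: query cow -> checks bit3=1, bit7=0, bit10=1 (has a 0) -> no
Op 6: query cow -> checks bit3=1, bit7=0, bit10=1 (has a 0) -> no
Op 7: insert fox -> sets bits 0 5 6 -> bits=11111110101
Op 8: insert rat -> sets bits 1 2 10 -> bits=11111110101
Op 9: query rat -> checks bit1=1, bit2=1, bit10=1 (all 1) -> maybe
Op 10: insert pig -> sets bits 1 6 10 -> bits=11111110101
Op 11: insert cow -> sets bits 3 7 10 -> bits=11111111101
Op 12: query eel -> checks bit0=1, bit10=1 (all 1) -> maybe
Query results in order: no no maybe maybe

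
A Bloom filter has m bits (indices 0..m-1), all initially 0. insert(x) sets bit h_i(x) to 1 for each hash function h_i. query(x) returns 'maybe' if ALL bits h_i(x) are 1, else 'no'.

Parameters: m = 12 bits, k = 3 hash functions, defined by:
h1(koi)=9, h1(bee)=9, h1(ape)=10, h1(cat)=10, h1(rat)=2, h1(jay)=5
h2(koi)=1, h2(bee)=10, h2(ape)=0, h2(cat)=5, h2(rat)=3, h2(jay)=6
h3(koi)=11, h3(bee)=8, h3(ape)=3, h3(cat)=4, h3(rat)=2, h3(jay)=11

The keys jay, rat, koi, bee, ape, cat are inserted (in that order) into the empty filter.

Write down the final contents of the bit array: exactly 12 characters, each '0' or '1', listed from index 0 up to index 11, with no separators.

Start: bits=000000000000
After insert 'jay': sets bits 5 6 11 -> bits=000001100001
After insert 'rat': sets bits 2 3 -> bits=001101100001
After insert 'koi': sets bits 1 9 11 -> bits=011101100101
After insert 'bee': sets bits 8 9 10 -> bits=011101101111
After insert 'ape': sets bits 0 3 10 -> bits=111101101111
After insert 'cat': sets bits 4 5 10 -> bits=111111101111

Answer: 111111101111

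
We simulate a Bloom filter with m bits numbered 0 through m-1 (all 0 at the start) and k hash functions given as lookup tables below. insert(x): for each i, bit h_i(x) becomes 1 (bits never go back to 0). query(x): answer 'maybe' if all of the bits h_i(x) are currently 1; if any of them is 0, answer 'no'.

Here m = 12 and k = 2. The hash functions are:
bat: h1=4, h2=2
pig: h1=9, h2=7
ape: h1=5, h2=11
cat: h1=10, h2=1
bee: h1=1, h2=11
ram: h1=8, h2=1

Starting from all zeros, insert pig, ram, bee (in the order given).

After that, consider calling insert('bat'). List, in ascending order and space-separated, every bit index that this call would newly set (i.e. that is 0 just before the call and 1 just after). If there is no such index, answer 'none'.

Start: bits=000000000000
After insert 'pig': sets bits 7 9 -> bits=000000010100
After insert 'ram': sets bits 1 8 -> bits=010000011100
After insert 'bee': sets bits 1 11 -> bits=010000011101
insert 'bat' would touch bits 2 4; currently bit2=0, bit4=0
Bits that are 0 among those (would change 0->1): 2 4

Answer: 2 4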